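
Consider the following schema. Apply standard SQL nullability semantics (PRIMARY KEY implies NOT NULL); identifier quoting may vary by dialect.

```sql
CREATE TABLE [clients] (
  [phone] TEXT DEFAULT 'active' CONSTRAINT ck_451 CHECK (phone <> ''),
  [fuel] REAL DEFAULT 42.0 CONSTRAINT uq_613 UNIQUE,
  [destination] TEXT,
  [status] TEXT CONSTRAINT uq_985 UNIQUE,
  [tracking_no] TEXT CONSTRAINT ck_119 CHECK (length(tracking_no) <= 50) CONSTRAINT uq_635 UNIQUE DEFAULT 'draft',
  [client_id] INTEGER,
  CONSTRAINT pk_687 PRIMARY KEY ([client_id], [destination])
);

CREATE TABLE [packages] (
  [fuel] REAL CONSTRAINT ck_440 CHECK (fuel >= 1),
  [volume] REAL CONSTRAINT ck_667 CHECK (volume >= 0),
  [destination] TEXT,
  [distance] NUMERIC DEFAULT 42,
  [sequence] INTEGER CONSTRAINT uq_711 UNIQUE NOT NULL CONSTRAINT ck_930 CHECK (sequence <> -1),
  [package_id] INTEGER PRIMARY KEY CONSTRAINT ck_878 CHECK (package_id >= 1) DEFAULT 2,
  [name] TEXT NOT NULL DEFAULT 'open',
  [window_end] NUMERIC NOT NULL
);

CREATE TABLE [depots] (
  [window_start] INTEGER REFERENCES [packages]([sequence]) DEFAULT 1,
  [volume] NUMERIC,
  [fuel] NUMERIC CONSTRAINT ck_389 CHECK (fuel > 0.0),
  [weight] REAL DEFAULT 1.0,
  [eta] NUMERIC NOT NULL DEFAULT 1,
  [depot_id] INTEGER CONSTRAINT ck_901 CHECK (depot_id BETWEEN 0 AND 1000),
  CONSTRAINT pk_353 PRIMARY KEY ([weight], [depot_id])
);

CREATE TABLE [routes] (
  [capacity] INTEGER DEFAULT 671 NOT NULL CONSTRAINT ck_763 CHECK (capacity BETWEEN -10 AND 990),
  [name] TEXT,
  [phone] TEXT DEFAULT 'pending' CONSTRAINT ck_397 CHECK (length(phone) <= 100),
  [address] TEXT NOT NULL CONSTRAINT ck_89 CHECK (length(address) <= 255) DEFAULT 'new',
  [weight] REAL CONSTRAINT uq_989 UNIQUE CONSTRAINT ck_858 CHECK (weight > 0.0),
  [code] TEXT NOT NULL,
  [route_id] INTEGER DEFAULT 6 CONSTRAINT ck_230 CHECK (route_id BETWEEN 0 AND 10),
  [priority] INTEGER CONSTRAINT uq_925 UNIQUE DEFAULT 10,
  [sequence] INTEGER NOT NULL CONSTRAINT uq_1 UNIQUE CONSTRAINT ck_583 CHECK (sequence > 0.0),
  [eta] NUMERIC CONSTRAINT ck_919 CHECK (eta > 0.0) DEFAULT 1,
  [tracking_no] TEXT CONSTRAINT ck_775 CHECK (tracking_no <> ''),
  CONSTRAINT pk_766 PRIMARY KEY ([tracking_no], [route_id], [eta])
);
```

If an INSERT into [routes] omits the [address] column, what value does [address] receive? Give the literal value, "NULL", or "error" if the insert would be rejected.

address has an explicit DEFAULT 'new'.
When the column is omitted from an INSERT, that default is used.

'new'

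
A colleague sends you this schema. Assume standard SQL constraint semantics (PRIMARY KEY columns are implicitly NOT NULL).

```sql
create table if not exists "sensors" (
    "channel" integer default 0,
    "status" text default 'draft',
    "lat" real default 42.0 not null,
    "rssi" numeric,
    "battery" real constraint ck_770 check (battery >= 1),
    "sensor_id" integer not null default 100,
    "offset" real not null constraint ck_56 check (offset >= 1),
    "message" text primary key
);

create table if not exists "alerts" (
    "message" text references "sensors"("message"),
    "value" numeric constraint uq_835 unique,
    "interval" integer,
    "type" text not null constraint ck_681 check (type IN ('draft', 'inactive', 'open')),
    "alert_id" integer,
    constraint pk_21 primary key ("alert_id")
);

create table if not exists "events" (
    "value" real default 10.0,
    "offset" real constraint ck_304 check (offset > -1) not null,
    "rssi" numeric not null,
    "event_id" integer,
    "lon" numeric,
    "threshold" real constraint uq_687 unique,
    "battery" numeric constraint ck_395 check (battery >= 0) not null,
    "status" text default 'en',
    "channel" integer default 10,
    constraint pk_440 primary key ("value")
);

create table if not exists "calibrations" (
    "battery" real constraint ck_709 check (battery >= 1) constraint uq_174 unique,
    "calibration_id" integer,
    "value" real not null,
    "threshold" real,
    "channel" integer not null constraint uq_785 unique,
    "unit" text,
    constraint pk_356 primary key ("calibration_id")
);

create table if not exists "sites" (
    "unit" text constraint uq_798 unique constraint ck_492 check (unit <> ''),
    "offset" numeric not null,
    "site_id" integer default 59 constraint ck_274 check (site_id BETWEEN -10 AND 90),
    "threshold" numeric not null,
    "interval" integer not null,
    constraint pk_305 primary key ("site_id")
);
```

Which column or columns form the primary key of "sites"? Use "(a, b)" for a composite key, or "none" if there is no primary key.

site_id is declared PRIMARY KEY as a table-level PRIMARY KEY clause.

site_id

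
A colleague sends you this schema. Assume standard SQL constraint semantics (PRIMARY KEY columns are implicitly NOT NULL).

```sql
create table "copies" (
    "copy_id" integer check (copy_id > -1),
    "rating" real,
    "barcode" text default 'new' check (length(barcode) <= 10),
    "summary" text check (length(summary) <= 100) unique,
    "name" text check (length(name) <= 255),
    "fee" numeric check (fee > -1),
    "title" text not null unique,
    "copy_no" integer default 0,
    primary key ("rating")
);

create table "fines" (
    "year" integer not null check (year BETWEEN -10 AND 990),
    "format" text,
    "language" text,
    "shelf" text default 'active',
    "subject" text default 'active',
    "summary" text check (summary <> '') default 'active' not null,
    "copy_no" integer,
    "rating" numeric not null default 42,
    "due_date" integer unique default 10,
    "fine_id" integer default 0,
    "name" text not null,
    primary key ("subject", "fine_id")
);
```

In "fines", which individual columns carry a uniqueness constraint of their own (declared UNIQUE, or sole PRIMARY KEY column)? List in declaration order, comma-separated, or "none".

- year: no UNIQUE or single-column PK constraint.
- format: no UNIQUE or single-column PK constraint.
- language: no UNIQUE or single-column PK constraint.
- shelf: no UNIQUE or single-column PK constraint.
- subject: part of a composite PRIMARY KEY — only the tuple is unique, not this column on its own.
- summary: no UNIQUE or single-column PK constraint.
- copy_no: no UNIQUE or single-column PK constraint.
- rating: no UNIQUE or single-column PK constraint.
- due_date: declared UNIQUE → unique.
- fine_id: part of a composite PRIMARY KEY — only the tuple is unique, not this column on its own.
- name: no UNIQUE or single-column PK constraint.

due_date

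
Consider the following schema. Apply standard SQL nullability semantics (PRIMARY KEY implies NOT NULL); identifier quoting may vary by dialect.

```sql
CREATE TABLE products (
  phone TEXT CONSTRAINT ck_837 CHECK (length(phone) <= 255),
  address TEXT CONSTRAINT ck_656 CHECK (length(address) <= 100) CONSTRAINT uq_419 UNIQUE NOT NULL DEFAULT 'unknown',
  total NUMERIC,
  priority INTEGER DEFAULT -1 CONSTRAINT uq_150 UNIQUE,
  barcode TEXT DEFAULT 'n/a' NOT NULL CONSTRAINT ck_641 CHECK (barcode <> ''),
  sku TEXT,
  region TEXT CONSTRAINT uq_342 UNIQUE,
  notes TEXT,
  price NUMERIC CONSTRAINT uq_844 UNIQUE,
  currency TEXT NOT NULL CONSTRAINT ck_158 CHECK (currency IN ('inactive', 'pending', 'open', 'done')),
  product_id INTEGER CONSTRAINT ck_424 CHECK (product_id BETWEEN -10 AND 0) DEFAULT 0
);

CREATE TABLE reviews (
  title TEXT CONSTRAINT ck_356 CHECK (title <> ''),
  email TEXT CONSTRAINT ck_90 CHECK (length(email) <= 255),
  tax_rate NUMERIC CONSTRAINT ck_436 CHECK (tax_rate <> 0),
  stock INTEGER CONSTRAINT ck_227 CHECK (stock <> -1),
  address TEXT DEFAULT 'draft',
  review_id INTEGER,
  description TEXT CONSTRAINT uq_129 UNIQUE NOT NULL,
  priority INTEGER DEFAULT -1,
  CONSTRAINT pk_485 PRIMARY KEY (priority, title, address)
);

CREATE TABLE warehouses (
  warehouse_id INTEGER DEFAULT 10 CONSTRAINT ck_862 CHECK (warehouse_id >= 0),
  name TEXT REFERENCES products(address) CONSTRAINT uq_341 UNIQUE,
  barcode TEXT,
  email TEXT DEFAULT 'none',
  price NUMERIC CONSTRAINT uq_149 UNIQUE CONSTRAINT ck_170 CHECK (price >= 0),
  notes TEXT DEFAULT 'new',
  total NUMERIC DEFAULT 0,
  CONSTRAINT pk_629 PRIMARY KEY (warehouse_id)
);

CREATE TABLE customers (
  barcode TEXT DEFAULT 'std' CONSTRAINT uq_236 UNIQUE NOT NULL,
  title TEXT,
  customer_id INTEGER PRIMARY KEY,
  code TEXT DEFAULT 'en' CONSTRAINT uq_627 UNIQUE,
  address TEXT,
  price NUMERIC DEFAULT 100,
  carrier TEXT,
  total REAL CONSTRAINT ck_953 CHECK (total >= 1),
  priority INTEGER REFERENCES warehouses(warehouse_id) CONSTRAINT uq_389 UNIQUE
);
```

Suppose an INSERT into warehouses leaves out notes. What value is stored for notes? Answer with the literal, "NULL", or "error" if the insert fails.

notes has an explicit DEFAULT 'new'.
When the column is omitted from an INSERT, that default is used.

'new'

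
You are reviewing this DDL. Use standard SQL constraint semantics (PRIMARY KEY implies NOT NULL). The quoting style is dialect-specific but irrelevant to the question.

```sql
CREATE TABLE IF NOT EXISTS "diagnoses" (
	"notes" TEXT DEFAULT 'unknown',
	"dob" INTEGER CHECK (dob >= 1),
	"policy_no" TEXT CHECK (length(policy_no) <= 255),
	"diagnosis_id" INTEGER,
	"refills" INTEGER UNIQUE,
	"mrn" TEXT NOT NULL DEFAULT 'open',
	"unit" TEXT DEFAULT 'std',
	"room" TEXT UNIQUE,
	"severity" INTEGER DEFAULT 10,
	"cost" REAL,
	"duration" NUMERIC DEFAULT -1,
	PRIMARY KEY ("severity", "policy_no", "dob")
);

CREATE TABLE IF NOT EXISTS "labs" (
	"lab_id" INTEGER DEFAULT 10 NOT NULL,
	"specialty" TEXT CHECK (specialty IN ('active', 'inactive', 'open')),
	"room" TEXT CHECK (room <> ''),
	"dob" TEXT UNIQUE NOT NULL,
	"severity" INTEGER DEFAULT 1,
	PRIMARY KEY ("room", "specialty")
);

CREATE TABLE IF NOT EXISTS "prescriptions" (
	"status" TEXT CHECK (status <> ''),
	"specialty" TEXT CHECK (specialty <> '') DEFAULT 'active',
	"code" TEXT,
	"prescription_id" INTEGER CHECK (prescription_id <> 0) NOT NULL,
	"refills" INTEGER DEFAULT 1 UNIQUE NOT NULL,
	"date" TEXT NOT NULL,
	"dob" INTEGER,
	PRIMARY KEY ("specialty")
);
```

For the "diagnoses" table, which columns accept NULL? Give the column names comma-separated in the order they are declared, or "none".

notes, diagnosis_id, refills, unit, room, cost, duration

- notes: DEFAULT only fills an omitted column; an explicit NULL is still allowed → nullable.
- dob: part of the PRIMARY KEY, which implies NOT NULL → not nullable.
- policy_no: part of the PRIMARY KEY, which implies NOT NULL → not nullable.
- diagnosis_id: no NOT NULL constraint applies → nullable.
- refills: UNIQUE does not imply NOT NULL → nullable.
- mrn: declared NOT NULL → not nullable.
- unit: DEFAULT only fills an omitted column; an explicit NULL is still allowed → nullable.
- room: UNIQUE does not imply NOT NULL → nullable.
- severity: part of the PRIMARY KEY, which implies NOT NULL → not nullable.
- cost: no NOT NULL constraint applies → nullable.
- duration: DEFAULT only fills an omitted column; an explicit NULL is still allowed → nullable.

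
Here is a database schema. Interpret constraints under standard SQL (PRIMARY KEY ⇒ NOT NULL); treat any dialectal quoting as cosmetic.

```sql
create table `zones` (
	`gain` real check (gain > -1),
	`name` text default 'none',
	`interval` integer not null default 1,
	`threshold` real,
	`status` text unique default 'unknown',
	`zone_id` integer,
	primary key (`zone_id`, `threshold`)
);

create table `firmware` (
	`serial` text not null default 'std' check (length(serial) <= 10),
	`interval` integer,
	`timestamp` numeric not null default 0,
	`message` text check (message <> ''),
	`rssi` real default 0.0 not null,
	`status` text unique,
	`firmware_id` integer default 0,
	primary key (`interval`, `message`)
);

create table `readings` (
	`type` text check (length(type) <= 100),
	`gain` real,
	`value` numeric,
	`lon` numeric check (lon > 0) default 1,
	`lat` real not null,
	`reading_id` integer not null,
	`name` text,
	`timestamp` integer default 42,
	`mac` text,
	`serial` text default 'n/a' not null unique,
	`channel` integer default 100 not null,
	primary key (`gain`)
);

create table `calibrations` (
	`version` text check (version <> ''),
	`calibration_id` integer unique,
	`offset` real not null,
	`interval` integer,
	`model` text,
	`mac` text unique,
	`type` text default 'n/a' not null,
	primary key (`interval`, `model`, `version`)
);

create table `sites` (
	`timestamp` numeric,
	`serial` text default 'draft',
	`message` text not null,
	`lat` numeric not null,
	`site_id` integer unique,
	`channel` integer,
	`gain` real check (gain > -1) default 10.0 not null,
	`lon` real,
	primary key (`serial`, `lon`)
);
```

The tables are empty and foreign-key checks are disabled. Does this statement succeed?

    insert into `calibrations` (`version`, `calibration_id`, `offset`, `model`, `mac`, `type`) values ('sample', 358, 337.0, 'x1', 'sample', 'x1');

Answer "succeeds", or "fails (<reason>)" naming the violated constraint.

fails (NOT NULL on interval)

interval is omitted from the column list and has no DEFAULT, so it would receive NULL.
But interval is part of the PRIMARY KEY (implied NOT NULL).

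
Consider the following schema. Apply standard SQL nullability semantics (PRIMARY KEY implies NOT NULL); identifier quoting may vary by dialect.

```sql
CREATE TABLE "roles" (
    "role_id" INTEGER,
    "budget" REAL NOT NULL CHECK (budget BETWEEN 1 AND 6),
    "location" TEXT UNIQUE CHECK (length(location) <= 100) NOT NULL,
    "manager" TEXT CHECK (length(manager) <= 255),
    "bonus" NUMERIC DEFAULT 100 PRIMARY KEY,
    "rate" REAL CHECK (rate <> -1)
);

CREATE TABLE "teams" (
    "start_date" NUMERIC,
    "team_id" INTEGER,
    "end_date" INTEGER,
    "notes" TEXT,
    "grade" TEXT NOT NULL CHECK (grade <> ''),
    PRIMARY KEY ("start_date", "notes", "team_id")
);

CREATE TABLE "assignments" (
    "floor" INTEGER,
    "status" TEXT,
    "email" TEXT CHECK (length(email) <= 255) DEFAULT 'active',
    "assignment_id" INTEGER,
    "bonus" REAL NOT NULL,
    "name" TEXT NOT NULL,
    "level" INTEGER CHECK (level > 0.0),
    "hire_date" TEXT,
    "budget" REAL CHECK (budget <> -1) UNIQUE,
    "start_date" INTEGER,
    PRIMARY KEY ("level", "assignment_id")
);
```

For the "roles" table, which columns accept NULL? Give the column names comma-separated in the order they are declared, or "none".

- role_id: no NOT NULL constraint applies → nullable.
- budget: declared NOT NULL → not nullable.
- location: declared NOT NULL → not nullable.
- manager: CHECK does not forbid NULL (a CHECK constraint passes when its expression is NULL) → nullable.
- bonus: part of the PRIMARY KEY, which implies NOT NULL → not nullable.
- rate: CHECK does not forbid NULL (a CHECK constraint passes when its expression is NULL) → nullable.

role_id, manager, rate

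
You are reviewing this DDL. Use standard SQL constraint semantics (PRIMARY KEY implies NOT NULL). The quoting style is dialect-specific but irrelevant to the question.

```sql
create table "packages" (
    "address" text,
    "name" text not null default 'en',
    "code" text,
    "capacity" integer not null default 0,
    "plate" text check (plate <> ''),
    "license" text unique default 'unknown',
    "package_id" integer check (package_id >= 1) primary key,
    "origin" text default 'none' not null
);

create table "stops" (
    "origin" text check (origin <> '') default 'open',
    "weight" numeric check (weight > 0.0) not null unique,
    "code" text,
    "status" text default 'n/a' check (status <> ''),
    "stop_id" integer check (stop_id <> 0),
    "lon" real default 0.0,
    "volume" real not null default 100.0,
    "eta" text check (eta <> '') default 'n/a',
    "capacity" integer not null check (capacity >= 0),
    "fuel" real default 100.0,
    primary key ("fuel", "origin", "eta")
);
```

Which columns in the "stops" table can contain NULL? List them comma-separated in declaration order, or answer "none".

code, status, stop_id, lon

- origin: part of the PRIMARY KEY, which implies NOT NULL → not nullable.
- weight: declared NOT NULL → not nullable.
- code: no NOT NULL constraint applies → nullable.
- status: CHECK does not forbid NULL (a CHECK constraint passes when its expression is NULL) → nullable.
- stop_id: CHECK does not forbid NULL (a CHECK constraint passes when its expression is NULL) → nullable.
- lon: DEFAULT only fills an omitted column; an explicit NULL is still allowed → nullable.
- volume: declared NOT NULL → not nullable.
- eta: part of the PRIMARY KEY, which implies NOT NULL → not nullable.
- capacity: declared NOT NULL → not nullable.
- fuel: part of the PRIMARY KEY, which implies NOT NULL → not nullable.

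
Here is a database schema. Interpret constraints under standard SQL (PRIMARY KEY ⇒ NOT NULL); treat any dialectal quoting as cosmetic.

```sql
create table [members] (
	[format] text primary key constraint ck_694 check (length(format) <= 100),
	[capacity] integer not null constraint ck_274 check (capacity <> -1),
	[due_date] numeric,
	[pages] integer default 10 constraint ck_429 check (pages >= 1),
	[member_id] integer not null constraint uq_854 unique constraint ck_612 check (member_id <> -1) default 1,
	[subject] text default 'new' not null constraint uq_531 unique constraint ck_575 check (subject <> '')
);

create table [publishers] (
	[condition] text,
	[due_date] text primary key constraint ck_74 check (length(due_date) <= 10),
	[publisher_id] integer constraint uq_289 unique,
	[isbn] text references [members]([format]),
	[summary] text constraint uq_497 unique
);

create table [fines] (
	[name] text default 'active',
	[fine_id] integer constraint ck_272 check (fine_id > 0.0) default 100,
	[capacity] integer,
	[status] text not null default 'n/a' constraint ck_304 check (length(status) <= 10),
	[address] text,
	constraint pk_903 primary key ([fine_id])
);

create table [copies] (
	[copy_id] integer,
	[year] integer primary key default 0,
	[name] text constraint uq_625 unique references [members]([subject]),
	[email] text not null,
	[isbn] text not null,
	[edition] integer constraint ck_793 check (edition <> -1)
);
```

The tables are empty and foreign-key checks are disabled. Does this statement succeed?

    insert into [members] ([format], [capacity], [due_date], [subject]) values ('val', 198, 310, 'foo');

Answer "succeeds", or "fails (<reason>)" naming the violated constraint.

NOT NULL columns: capacity is supplied; format is supplied; member_id defaults to 1; subject is supplied.
CHECK constraints: 'val' satisfies (length(format) <= 100); 198 satisfies (capacity <> -1); 'foo' satisfies (subject <> '').
No constraint is violated.

succeeds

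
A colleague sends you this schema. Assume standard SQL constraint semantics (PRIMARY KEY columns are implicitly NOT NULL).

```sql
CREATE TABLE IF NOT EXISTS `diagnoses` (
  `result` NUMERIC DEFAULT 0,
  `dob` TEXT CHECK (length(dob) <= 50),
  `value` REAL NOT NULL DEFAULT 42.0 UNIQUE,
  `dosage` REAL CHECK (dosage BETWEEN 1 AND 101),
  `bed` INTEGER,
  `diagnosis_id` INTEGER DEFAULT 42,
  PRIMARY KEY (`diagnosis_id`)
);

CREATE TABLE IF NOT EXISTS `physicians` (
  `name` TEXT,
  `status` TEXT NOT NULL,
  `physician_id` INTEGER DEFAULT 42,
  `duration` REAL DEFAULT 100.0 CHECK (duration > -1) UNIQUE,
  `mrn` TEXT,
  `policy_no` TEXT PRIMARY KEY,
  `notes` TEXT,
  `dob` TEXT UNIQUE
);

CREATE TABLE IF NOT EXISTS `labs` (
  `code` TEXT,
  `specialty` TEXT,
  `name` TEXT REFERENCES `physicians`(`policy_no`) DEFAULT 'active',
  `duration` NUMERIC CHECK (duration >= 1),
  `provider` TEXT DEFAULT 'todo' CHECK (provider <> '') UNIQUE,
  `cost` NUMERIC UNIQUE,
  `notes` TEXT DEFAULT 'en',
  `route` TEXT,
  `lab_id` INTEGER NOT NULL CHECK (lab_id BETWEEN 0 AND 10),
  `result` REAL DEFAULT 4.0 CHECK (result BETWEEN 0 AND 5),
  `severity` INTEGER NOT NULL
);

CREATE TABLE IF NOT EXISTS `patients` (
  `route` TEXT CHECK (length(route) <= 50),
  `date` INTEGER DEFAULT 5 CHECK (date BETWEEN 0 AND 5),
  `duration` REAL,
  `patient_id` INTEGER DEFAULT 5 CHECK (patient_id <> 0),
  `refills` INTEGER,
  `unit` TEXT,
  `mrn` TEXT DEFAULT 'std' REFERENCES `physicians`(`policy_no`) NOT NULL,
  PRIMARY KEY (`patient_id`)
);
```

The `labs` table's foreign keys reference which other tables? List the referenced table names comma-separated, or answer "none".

- name REFERENCES physicians(policy_no).

physicians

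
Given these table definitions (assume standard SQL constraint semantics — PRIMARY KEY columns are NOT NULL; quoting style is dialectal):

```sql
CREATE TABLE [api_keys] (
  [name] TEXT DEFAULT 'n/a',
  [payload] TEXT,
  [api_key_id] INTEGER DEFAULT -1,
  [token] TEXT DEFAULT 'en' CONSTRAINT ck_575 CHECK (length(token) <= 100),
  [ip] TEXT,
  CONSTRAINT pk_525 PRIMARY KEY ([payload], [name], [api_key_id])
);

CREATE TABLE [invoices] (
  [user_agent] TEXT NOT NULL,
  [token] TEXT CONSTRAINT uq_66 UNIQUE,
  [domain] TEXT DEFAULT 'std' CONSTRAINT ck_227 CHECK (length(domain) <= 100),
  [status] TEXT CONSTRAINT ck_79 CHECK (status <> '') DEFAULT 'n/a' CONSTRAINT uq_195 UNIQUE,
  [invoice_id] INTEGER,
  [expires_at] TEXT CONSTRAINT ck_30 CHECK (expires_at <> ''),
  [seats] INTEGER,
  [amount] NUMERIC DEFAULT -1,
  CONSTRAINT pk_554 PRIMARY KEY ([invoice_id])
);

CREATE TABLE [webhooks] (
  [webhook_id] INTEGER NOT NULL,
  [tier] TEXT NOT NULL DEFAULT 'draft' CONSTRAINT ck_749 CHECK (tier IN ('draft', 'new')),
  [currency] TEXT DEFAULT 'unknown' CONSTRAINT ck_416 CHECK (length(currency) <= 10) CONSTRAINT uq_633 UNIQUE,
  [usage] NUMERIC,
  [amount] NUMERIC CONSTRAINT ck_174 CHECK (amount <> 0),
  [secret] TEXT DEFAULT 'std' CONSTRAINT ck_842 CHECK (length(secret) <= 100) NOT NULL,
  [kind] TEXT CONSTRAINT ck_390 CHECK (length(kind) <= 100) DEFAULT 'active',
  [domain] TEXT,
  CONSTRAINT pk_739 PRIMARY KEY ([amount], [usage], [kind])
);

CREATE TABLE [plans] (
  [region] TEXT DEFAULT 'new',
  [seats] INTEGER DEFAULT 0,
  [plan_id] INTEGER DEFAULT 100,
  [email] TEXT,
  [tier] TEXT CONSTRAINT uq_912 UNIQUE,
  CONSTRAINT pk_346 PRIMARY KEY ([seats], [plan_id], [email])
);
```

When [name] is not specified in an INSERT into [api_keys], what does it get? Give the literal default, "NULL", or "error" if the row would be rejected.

name has an explicit DEFAULT 'n/a'.
When the column is omitted from an INSERT, that default is used.

'n/a'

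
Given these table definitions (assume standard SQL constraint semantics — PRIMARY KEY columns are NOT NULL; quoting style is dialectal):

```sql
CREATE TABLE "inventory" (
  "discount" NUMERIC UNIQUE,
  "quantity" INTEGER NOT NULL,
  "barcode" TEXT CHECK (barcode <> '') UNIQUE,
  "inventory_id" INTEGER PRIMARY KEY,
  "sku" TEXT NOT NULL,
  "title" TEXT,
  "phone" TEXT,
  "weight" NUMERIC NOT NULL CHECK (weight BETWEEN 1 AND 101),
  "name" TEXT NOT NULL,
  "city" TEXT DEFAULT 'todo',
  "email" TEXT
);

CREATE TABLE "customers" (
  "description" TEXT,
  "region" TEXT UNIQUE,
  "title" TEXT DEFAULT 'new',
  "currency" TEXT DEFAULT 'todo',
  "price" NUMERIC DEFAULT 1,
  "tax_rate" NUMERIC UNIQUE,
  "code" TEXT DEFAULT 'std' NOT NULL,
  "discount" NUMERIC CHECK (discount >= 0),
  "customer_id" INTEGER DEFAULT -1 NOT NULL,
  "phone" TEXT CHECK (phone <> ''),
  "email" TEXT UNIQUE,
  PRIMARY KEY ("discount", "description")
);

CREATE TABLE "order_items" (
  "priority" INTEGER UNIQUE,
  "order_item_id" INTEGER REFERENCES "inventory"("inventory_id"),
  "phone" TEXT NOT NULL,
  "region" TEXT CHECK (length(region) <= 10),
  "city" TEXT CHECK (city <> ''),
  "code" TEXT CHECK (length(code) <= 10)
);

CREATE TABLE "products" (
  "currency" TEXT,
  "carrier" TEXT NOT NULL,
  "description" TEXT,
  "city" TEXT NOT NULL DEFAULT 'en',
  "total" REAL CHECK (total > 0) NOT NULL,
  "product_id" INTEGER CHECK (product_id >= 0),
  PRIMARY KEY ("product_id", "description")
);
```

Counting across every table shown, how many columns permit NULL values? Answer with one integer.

inventory: 6 nullable (discount, barcode, title, phone, city, email — PK (inventory_id) and explicit NOT NULL columns excluded).
customers: 7 nullable (region, title, currency, price, tax_rate, phone, email — PK (discount, description) and explicit NOT NULL columns excluded).
order_items: 5 nullable (priority, order_item_id, region, city, code — PK none and explicit NOT NULL columns excluded).
products: 1 nullable (currency — PK (product_id, description) and explicit NOT NULL columns excluded).
Total: 6 + 7 + 5 + 1 = 19.

19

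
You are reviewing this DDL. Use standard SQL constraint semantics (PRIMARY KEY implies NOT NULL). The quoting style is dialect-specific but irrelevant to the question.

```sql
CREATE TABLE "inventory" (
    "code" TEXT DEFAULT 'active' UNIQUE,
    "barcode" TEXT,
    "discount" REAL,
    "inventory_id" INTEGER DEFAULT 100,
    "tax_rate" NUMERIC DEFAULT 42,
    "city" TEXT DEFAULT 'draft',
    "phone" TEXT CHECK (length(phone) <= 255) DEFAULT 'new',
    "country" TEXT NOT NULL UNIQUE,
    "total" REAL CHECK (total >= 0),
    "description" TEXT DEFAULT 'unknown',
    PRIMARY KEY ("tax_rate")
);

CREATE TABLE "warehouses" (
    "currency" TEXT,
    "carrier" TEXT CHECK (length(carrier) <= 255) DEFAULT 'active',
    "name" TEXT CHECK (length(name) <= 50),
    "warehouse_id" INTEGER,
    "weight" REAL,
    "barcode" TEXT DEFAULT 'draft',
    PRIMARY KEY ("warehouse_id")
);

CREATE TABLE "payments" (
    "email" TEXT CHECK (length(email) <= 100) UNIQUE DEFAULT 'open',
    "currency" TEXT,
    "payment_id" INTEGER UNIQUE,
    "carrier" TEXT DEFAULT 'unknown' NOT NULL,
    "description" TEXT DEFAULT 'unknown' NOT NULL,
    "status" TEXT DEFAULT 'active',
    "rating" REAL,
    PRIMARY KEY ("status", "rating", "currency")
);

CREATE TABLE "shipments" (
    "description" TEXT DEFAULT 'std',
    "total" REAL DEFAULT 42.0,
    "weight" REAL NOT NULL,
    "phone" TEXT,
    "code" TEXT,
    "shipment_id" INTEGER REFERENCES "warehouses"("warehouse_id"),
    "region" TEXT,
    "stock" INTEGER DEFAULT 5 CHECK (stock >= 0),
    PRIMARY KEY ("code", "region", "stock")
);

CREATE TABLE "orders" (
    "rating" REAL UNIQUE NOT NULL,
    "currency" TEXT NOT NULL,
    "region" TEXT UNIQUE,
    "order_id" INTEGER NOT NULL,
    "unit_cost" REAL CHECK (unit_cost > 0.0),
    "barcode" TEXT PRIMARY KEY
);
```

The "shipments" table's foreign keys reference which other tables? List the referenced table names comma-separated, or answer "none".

- shipment_id REFERENCES warehouses(warehouse_id).

warehouses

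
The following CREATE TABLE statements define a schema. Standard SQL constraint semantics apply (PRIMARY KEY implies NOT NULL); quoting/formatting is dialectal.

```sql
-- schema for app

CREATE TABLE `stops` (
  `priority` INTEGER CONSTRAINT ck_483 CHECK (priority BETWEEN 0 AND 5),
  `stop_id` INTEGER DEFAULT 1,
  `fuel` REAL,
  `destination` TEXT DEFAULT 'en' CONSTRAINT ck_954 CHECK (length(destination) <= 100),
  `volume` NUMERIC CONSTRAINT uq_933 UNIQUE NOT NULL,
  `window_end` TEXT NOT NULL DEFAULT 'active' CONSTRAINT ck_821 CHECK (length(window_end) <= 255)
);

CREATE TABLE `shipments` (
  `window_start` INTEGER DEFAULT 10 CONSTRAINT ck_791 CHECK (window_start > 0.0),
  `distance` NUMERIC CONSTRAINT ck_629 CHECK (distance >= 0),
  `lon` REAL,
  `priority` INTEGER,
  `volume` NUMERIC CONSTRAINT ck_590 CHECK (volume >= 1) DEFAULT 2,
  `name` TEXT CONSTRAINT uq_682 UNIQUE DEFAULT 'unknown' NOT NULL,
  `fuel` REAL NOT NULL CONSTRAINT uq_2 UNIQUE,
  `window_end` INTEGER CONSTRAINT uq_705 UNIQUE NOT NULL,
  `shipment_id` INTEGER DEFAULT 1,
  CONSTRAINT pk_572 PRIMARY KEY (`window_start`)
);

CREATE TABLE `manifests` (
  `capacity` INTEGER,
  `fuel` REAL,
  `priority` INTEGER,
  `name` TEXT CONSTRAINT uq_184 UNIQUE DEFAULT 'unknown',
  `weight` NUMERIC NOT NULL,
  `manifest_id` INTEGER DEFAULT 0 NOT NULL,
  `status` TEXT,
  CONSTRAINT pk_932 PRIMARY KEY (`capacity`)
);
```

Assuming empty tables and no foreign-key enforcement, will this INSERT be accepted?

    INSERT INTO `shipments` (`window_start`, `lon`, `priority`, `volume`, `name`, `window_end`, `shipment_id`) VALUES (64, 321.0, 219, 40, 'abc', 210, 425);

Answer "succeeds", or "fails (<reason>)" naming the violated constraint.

fails (NOT NULL on fuel)

fuel is omitted from the column list and has no DEFAULT, so it would receive NULL.
But fuel is declared NOT NULL.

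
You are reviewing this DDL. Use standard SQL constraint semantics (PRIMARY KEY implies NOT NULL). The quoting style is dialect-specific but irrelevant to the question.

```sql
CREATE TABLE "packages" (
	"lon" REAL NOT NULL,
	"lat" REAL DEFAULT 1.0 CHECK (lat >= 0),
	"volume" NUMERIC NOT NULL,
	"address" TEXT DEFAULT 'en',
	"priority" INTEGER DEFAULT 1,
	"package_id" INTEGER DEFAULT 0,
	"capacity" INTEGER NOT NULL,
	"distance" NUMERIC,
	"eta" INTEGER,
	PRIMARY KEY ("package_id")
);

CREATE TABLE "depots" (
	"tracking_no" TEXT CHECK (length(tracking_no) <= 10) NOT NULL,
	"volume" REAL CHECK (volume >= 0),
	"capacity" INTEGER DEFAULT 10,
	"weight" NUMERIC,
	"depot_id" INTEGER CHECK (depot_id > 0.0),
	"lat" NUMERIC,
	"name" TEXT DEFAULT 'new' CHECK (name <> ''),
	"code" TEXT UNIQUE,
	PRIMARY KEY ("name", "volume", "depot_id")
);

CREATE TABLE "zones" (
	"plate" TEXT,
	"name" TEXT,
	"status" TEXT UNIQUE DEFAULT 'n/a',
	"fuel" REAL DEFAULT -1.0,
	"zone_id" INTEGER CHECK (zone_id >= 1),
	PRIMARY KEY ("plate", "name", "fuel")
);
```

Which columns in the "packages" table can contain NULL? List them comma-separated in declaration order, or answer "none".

- lon: declared NOT NULL → not nullable.
- lat: CHECK does not forbid NULL (a CHECK constraint passes when its expression is NULL) → nullable.
- volume: declared NOT NULL → not nullable.
- address: DEFAULT only fills an omitted column; an explicit NULL is still allowed → nullable.
- priority: DEFAULT only fills an omitted column; an explicit NULL is still allowed → nullable.
- package_id: part of the PRIMARY KEY, which implies NOT NULL → not nullable.
- capacity: declared NOT NULL → not nullable.
- distance: no NOT NULL constraint applies → nullable.
- eta: no NOT NULL constraint applies → nullable.

lat, address, priority, distance, eta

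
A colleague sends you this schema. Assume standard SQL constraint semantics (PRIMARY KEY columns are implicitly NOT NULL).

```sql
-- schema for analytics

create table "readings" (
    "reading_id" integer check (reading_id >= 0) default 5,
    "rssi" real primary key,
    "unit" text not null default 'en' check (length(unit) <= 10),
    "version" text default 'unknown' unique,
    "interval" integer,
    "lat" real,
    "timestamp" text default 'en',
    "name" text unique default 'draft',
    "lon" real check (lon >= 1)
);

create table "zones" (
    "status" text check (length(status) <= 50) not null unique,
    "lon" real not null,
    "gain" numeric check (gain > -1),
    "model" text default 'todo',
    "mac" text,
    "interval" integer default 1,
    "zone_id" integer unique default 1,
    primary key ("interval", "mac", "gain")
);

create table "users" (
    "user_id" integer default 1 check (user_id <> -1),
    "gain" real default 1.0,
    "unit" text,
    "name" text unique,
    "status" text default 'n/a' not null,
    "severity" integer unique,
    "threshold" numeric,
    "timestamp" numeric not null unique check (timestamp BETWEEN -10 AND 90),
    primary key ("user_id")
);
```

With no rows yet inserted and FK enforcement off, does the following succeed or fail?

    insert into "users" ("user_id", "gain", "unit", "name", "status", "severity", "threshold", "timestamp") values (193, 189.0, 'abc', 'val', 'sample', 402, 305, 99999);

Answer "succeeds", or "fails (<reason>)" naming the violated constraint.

The value 99999 for timestamp violates CHECK (timestamp BETWEEN -10 AND 90).

fails (CHECK on timestamp)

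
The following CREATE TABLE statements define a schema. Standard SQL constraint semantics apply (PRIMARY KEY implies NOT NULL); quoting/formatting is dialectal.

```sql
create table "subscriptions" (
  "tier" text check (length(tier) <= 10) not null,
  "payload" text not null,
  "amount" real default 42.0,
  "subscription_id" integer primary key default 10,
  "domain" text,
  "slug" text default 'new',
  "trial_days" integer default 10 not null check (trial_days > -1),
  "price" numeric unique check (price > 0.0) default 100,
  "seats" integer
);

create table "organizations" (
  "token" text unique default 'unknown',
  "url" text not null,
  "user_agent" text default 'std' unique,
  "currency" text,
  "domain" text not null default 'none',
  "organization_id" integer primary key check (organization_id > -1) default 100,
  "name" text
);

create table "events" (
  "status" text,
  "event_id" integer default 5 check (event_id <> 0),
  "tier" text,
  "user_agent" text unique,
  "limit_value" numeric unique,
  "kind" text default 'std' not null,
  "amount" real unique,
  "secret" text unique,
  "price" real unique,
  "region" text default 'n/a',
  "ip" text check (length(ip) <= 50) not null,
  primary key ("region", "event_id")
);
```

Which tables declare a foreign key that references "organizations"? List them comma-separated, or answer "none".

none

No REFERENCES clause anywhere in the schema names organizations.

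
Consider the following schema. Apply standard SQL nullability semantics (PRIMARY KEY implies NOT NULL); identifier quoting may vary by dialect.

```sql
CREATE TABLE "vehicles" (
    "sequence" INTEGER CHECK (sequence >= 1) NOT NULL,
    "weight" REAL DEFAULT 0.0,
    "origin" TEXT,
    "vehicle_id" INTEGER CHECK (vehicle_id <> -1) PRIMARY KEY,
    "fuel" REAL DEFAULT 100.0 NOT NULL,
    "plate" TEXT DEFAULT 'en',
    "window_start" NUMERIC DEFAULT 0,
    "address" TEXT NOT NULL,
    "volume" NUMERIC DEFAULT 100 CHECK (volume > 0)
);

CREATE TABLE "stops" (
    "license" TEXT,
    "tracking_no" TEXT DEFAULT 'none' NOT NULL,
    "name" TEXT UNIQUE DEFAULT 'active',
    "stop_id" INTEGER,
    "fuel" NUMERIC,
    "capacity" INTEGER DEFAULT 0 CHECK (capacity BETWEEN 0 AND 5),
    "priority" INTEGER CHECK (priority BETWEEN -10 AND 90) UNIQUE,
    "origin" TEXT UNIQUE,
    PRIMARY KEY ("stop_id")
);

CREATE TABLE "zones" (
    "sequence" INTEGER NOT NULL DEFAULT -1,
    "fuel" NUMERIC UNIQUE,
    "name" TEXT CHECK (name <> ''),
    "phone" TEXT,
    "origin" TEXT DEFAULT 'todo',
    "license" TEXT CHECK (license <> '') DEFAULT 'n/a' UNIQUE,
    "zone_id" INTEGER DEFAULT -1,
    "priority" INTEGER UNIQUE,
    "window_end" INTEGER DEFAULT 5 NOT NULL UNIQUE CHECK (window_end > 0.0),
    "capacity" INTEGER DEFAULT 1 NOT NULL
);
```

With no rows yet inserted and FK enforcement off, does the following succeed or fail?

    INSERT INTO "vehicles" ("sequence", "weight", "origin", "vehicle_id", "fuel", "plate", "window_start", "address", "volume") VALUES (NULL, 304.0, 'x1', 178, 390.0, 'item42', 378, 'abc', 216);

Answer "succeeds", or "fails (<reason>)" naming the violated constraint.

sequence is explicitly set to NULL, but sequence is declared NOT NULL.

fails (NOT NULL on sequence)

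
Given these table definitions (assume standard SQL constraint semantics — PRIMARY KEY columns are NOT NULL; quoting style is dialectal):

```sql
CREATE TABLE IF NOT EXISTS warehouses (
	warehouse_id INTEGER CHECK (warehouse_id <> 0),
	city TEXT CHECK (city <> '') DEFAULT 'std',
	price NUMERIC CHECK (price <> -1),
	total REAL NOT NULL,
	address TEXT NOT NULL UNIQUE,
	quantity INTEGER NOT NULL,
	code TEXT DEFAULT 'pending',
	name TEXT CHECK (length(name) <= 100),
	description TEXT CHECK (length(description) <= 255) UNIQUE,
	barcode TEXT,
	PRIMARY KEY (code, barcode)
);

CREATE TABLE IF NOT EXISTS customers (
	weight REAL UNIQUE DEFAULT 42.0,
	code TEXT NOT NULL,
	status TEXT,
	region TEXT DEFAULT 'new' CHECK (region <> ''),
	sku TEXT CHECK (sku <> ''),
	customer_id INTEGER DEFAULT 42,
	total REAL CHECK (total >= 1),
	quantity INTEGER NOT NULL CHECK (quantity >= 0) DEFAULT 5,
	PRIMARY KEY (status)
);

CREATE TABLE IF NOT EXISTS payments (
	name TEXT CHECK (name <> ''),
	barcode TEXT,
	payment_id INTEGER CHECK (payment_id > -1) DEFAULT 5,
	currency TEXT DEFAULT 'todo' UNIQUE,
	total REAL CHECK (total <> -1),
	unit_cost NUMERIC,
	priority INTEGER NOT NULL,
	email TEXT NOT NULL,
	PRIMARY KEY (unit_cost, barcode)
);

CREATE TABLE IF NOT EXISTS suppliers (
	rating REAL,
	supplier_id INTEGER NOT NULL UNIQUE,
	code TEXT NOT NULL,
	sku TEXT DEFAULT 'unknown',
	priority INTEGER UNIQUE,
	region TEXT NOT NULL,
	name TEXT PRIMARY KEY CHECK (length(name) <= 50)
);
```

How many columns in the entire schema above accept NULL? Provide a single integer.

warehouses: 5 nullable (warehouse_id, city, price, name, description — PK (code, barcode) and explicit NOT NULL columns excluded).
customers: 5 nullable (weight, region, sku, customer_id, total — PK (status) and explicit NOT NULL columns excluded).
payments: 4 nullable (name, payment_id, currency, total — PK (unit_cost, barcode) and explicit NOT NULL columns excluded).
suppliers: 3 nullable (rating, sku, priority — PK (name) and explicit NOT NULL columns excluded).
Total: 5 + 5 + 4 + 3 = 17.

17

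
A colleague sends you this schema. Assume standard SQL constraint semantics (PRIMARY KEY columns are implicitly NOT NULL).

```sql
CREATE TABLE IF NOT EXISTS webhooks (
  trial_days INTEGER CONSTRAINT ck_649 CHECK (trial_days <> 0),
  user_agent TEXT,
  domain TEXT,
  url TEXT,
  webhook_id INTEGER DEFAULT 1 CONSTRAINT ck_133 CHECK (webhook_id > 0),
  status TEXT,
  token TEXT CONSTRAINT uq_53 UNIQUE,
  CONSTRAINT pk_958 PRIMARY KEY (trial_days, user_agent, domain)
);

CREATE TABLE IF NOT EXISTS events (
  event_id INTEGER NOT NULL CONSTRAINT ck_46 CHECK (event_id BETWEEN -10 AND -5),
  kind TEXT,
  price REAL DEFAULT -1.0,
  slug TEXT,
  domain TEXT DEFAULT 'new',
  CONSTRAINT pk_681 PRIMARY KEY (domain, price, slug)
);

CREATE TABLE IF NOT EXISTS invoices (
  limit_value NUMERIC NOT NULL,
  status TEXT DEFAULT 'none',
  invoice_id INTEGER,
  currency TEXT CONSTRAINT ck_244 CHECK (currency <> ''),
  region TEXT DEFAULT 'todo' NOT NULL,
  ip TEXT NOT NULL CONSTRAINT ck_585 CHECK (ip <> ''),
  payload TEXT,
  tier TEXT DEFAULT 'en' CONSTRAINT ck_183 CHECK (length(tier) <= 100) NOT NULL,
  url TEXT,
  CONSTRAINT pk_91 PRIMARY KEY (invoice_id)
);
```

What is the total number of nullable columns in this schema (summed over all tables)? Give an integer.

webhooks: 4 nullable (url, webhook_id, status, token — PK (trial_days, user_agent, domain) and explicit NOT NULL columns excluded).
events: 1 nullable (kind — PK (domain, price, slug) and explicit NOT NULL columns excluded).
invoices: 4 nullable (status, currency, payload, url — PK (invoice_id) and explicit NOT NULL columns excluded).
Total: 4 + 1 + 4 = 9.

9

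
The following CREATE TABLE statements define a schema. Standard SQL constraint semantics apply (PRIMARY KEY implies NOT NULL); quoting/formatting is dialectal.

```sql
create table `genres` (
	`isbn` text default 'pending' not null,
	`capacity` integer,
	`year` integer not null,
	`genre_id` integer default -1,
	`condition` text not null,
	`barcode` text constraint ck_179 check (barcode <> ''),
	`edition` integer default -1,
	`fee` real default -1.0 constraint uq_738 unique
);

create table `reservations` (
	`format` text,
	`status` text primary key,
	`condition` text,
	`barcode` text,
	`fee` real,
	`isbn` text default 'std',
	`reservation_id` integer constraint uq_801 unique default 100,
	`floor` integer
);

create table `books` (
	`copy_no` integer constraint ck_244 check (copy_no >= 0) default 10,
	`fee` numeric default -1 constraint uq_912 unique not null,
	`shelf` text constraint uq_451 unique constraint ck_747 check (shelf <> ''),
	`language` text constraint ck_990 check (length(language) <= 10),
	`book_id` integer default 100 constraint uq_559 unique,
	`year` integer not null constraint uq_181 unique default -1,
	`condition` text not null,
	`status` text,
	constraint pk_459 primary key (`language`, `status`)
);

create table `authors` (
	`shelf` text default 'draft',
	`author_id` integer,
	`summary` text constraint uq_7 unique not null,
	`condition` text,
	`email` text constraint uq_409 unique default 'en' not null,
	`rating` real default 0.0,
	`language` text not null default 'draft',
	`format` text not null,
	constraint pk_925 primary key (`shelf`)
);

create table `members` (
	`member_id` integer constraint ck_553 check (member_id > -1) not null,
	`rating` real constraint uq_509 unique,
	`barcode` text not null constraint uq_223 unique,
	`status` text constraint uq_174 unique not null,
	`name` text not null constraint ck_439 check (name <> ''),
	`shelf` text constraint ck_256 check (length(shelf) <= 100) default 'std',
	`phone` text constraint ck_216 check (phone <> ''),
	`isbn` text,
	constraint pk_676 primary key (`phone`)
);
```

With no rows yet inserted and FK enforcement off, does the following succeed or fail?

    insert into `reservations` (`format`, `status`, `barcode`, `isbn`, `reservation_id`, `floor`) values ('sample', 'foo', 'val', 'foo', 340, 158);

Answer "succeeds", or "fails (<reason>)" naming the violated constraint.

NOT NULL columns: status is supplied.
No constraint is violated.

succeeds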